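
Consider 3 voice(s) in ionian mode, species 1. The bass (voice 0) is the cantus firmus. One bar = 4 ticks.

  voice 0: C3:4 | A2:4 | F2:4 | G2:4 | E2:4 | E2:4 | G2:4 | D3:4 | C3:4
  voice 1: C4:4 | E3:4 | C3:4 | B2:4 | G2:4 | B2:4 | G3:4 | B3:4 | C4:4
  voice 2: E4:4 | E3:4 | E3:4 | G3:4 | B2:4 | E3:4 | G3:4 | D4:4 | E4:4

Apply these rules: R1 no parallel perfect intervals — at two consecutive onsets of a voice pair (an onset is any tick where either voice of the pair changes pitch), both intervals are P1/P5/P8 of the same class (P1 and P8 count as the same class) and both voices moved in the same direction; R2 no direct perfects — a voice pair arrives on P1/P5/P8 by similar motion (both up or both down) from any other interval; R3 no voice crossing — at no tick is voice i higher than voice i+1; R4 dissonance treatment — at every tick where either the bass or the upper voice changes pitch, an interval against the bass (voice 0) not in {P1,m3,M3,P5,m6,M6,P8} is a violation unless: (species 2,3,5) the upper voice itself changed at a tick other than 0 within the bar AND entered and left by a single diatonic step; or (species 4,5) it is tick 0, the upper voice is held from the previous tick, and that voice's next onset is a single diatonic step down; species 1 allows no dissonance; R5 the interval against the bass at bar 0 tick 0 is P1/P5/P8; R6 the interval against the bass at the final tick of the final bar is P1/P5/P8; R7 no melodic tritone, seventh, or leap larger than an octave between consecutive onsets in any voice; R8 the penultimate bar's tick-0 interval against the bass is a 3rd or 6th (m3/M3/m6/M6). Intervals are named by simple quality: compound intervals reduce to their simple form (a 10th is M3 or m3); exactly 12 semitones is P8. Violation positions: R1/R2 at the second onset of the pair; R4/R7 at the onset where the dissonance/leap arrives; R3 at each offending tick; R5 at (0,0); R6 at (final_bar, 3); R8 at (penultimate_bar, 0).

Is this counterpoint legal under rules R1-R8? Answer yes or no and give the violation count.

No (14 violations)

bar 0: v0=C3 v1=C4 v2=E4 (M3)
bar 1: v0=A2 v1=E3 v2=E3 (P5)
bar 2: v0=F2 v1=C3 v2=E3 (M7)
bar 3: v0=G2 v1=B2 v2=G3 (P8)
bar 4: v0=E2 v1=G2 v2=B2 (P5)
bar 5: v0=E2 v1=B2 v2=E3 (P8)
bar 6: v0=G2 v1=G3 v2=G3 (P8)
bar 7: v0=D3 v1=B3 v2=D4 (P8)
bar 8: v0=C3 v1=C4 v2=E4 (M3)
  R5 @ bar0.0: opens on M3
  R2 @ bar1.0: C3/C4 P8 -> A2/E3 P5 similar
  R2 @ bar1.0: C3/E4 M3 -> A2/E3 P5 similar
  R2 @ bar1.0: C4/E4 M3 -> E3/E3 P1 similar
  R1 @ bar2.0: A2/E3 P5 -> F2/C3 P5 similar
  R4 @ bar2.0: F2/E3 M7 untreated
  R2 @ bar3.0: F2/E3 M7 -> G2/G3 P8 similar
  R2 @ bar4.0: G2/G3 P8 -> E2/B2 P5 similar
  R1 @ bar6.0: E2/E3 P8 -> G2/G3 P8 similar
  R2 @ bar6.0: E2/B2 P5 -> G2/G3 P8 similar
  R2 @ bar6.0: B2/E3 P4 -> G3/G3 P1 similar
  R1 @ bar7.0: G2/G3 P8 -> D3/D4 P8 similar
  R8 @ bar7.0: penult P8 not 3rd/6th
  R6 @ bar8.3: closes on M3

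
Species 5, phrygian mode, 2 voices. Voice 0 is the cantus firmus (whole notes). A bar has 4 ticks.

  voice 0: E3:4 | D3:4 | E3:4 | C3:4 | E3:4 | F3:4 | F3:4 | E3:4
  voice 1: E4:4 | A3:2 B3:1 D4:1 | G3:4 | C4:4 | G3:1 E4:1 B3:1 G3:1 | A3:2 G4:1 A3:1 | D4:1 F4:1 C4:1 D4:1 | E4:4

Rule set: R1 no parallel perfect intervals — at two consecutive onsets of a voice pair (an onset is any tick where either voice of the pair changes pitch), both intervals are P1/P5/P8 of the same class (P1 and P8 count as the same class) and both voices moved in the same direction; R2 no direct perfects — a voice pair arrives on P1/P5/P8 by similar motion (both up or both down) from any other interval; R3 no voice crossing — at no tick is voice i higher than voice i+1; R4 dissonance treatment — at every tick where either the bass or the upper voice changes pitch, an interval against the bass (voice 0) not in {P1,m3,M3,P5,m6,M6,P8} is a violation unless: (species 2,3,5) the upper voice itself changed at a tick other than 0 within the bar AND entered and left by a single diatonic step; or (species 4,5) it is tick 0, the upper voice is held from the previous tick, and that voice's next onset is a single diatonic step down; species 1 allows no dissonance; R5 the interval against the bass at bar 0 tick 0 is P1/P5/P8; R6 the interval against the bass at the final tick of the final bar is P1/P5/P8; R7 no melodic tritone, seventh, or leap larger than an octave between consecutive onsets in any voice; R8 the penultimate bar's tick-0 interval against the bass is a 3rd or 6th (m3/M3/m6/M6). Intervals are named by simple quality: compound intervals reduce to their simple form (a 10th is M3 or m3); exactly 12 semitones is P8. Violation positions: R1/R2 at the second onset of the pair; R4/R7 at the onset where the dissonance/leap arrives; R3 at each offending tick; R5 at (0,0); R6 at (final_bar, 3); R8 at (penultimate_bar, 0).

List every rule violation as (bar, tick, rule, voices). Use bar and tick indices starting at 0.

(1, 0, R2, (0, 1))
(5, 2, R4, (0, 1))
(5, 2, R7, (1,))
(5, 3, R7, (1,))

bar 0: v0=E3 v1=E4 downbeat P8
bar 1: v0=D3 v1=A3 downbeat P5
bar 2: v0=E3 v1=G3 downbeat m3
bar 3: v0=C3 v1=C4 downbeat P8
bar 4: v0=E3 v1=G3 downbeat m3
bar 5: v0=F3 v1=A3 downbeat M3
bar 6: v0=F3 v1=D4 downbeat M6
bar 7: v0=E3 v1=E4 downbeat P8
  -> R2 @ bar 1 tick 0 v(0, 1): E3/E4 P8 -> D3/A3 P5 similar
  -> R4 @ bar 5 tick 2 v(0, 1): F3/G4 M2 untreated
  -> R7 @ bar 5 tick 2 v(1,): A3->G4 leap 10st
  -> R7 @ bar 5 tick 3 v(1,): G4->A3 leap 10st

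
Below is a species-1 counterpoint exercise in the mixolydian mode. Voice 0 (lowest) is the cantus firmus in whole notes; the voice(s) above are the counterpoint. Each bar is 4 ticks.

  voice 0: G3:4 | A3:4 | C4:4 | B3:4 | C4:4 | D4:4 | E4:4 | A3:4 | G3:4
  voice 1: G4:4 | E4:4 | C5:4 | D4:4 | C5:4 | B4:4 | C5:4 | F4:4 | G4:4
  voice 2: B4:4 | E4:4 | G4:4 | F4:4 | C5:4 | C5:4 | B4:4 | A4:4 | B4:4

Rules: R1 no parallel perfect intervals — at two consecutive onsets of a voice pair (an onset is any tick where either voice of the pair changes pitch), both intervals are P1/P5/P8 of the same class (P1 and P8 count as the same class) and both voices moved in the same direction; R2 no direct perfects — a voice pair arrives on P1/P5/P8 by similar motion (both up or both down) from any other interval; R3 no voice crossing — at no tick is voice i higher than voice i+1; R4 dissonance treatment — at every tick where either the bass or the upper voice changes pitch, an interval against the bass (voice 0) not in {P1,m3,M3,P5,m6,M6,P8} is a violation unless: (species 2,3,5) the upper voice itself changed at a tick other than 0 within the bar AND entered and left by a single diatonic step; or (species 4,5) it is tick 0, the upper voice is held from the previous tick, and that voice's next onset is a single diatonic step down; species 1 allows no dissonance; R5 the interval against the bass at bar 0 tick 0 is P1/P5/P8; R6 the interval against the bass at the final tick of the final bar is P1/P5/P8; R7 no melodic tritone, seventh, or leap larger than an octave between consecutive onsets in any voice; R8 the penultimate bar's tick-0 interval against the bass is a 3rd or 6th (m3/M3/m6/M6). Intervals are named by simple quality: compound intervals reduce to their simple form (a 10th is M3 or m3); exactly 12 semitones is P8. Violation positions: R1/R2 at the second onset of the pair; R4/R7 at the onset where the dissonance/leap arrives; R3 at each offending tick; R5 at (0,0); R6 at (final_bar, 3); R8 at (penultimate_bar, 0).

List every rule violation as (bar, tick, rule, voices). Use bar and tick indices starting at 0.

bar 0: v0=G3 v1=G4 v2=B4 downbeat M3
bar 1: v0=A3 v1=E4 v2=E4 downbeat P5
bar 2: v0=C4 v1=C5 v2=G4 downbeat P5
bar 3: v0=B3 v1=D4 v2=F4 downbeat TT
bar 4: v0=C4 v1=C5 v2=C5 downbeat P8
bar 5: v0=D4 v1=B4 v2=C5 downbeat m7
bar 6: v0=E4 v1=C5 v2=B4 downbeat P5
bar 7: v0=A3 v1=F4 v2=A4 downbeat P8
bar 8: v0=G3 v1=G4 v2=B4 downbeat M3
  -> R5 @ bar 0 tick 0 v(0, 2): opens on M3
  -> R2 @ bar 1 tick 0 v(1, 2): G4/B4 M3 -> E4/E4 P1 similar
  -> R1 @ bar 2 tick 0 v(0, 2): A3/E4 P5 -> C4/G4 P5 similar
  -> R2 @ bar 2 tick 0 v(0, 1): A3/E4 P5 -> C4/C5 P8 similar
  -> R3 @ bar 2 tick 0 v(1, 2): C5 above G4
  -> R3 @ bar 2 tick 1 v(1, 2): C5 above G4
  -> R3 @ bar 2 tick 2 v(1, 2): C5 above G4
  -> R3 @ bar 2 tick 3 v(1, 2): C5 above G4
  -> R4 @ bar 3 tick 0 v(0, 2): B3/F4 TT untreated
  -> R7 @ bar 3 tick 0 v(1,): C5->D4 leap 10st
  -> R2 @ bar 4 tick 0 v(0, 1): B3/D4 m3 -> C4/C5 P8 similar
  -> R2 @ bar 4 tick 0 v(0, 2): B3/F4 TT -> C4/C5 P8 similar
  -> R2 @ bar 4 tick 0 v(1, 2): D4/F4 m3 -> C5/C5 P1 similar
  -> R7 @ bar 4 tick 0 v(1,): D4->C5 leap 10st
  -> R4 @ bar 5 tick 0 v(0, 2): D4/C5 m7 untreated
  -> R3 @ bar 6 tick 0 v(1, 2): C5 above B4
  -> R3 @ bar 6 tick 1 v(1, 2): C5 above B4
  -> R3 @ bar 6 tick 2 v(1, 2): C5 above B4
  -> R3 @ bar 6 tick 3 v(1, 2): C5 above B4
  -> R2 @ bar 7 tick 0 v(0, 2): E4/B4 P5 -> A3/A4 P8 similar
  -> R8 @ bar 7 tick 0 v(0, 2): penult P8 not 3rd/6th
  -> R6 @ bar 8 tick 3 v(0, 2): closes on M3

(0, 0, R5, (0, 2))
(1, 0, R2, (1, 2))
(2, 0, R1, (0, 2))
(2, 0, R2, (0, 1))
(2, 0, R3, (1, 2))
(2, 1, R3, (1, 2))
(2, 2, R3, (1, 2))
(2, 3, R3, (1, 2))
(3, 0, R4, (0, 2))
(3, 0, R7, (1,))
(4, 0, R2, (0, 1))
(4, 0, R2, (0, 2))
(4, 0, R2, (1, 2))
(4, 0, R7, (1,))
(5, 0, R4, (0, 2))
(6, 0, R3, (1, 2))
(6, 1, R3, (1, 2))
(6, 2, R3, (1, 2))
(6, 3, R3, (1, 2))
(7, 0, R2, (0, 2))
(7, 0, R8, (0, 2))
(8, 3, R6, (0, 2))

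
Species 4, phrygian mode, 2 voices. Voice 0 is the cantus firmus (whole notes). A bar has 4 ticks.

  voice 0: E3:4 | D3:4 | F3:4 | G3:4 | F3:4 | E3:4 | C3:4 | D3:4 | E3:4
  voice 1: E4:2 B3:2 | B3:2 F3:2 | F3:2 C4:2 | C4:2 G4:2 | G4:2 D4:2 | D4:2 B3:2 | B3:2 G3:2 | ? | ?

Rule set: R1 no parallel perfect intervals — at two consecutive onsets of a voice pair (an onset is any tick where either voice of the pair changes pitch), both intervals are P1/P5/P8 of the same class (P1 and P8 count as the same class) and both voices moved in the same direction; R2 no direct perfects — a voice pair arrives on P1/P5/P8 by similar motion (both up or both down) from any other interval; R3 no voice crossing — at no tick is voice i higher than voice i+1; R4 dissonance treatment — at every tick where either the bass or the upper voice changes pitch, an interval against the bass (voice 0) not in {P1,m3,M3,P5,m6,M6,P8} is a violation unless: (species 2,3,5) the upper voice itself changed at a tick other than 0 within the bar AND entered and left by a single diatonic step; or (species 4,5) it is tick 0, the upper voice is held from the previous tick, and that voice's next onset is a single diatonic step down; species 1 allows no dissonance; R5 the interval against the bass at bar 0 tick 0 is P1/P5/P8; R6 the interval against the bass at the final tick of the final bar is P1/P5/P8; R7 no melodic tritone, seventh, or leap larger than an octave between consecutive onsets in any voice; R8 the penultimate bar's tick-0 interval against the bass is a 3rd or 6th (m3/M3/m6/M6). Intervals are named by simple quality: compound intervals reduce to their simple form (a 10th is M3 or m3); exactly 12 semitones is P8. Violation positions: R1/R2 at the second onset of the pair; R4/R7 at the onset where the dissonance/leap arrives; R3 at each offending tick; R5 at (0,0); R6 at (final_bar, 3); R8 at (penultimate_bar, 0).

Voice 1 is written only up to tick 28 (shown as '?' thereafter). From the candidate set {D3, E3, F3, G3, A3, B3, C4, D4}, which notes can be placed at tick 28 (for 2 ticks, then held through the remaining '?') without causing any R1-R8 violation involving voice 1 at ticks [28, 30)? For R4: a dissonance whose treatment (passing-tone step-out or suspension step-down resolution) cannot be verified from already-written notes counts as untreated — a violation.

D3: violates R8
E3: violates R4,R8
F3: legal
G3: violates R4,R8
A3: violates R1,R8
B3: legal
C4: violates R4,R8
D4: violates R2,R8

{B3, F3}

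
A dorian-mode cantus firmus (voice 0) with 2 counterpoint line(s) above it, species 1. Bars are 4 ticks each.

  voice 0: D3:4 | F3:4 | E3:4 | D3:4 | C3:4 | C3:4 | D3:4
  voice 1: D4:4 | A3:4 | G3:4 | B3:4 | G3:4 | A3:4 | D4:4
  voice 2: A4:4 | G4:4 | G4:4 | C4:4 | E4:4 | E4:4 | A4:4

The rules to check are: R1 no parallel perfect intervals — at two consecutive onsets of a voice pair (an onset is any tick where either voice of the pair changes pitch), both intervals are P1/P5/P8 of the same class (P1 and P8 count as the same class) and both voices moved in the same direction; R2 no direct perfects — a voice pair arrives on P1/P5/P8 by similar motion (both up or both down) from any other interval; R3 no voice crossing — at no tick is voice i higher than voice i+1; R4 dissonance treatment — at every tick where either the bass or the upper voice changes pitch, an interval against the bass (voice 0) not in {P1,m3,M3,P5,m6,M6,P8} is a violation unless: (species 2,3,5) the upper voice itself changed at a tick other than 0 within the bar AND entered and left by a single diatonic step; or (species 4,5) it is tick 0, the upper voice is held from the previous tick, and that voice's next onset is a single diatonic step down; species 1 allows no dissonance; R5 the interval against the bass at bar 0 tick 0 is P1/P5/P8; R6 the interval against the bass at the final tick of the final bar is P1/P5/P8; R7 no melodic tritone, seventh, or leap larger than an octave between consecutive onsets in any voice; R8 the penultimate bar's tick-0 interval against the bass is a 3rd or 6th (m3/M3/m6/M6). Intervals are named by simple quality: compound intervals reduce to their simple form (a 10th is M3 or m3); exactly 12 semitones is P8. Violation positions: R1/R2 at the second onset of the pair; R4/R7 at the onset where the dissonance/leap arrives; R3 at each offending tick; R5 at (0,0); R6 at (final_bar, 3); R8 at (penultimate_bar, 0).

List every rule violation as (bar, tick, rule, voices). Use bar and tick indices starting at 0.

(1, 0, R4, (0, 2))
(3, 0, R4, (0, 2))
(4, 0, R2, (0, 1))
(6, 0, R1, (1, 2))
(6, 0, R2, (0, 1))
(6, 0, R2, (0, 2))

bar 0: v0=D3 v1=D4 v2=A4 downbeat P5
bar 1: v0=F3 v1=A3 v2=G4 downbeat M2
bar 2: v0=E3 v1=G3 v2=G4 downbeat m3
bar 3: v0=D3 v1=B3 v2=C4 downbeat m7
bar 4: v0=C3 v1=G3 v2=E4 downbeat M3
bar 5: v0=C3 v1=A3 v2=E4 downbeat M3
bar 6: v0=D3 v1=D4 v2=A4 downbeat P5
  -> R4 @ bar 1 tick 0 v(0, 2): F3/G4 M2 untreated
  -> R4 @ bar 3 tick 0 v(0, 2): D3/C4 m7 untreated
  -> R2 @ bar 4 tick 0 v(0, 1): D3/B3 M6 -> C3/G3 P5 similar
  -> R1 @ bar 6 tick 0 v(1, 2): A3/E4 P5 -> D4/A4 P5 similar
  -> R2 @ bar 6 tick 0 v(0, 1): C3/A3 M6 -> D3/D4 P8 similar
  -> R2 @ bar 6 tick 0 v(0, 2): C3/E4 M3 -> D3/A4 P5 similar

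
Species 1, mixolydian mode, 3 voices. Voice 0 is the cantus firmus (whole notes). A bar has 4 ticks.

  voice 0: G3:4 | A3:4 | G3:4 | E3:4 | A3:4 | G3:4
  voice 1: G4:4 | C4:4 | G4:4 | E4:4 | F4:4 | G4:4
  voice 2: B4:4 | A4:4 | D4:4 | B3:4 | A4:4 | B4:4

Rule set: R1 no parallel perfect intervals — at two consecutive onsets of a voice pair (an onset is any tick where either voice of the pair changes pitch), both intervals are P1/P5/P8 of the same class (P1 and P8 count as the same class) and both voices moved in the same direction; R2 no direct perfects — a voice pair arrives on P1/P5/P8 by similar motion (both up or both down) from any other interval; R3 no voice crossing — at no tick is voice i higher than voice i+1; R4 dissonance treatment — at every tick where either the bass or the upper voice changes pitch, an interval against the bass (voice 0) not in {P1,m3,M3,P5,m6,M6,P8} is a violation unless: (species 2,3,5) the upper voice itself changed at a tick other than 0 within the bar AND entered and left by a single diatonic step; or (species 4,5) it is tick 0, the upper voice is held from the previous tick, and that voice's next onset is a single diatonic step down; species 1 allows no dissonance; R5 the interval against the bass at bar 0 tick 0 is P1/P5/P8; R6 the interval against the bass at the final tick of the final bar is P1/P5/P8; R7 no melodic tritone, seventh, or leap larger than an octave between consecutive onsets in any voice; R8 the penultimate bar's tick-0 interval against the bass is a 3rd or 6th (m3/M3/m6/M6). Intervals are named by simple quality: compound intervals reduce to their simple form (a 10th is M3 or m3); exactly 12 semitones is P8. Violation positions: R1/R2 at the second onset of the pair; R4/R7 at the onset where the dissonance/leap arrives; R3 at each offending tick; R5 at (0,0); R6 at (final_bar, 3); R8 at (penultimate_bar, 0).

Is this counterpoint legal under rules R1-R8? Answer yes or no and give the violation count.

bar 0: v0=G3 v1=G4 v2=B4 (M3)
bar 1: v0=A3 v1=C4 v2=A4 (P8)
bar 2: v0=G3 v1=G4 v2=D4 (P5)
bar 3: v0=E3 v1=E4 v2=B3 (P5)
bar 4: v0=A3 v1=F4 v2=A4 (P8)
bar 5: v0=G3 v1=G4 v2=B4 (M3)
  R5 @ bar0.0: opens on M3
  R2 @ bar2.0: A3/A4 P8 -> G3/D4 P5 similar
  R3 @ bar2.0: G4 above D4
  R3 @ bar2.1: G4 above D4
  R3 @ bar2.2: G4 above D4
  R3 @ bar2.3: G4 above D4
  R1 @ bar3.0: G3/G4 P8 -> E3/E4 P8 similar
  R1 @ bar3.0: G3/D4 P5 -> E3/B3 P5 similar
  R3 @ bar3.0: E4 above B3
  R3 @ bar3.1: E4 above B3
  R3 @ bar3.2: E4 above B3
  R3 @ bar3.3: E4 above B3
  R2 @ bar4.0: E3/B3 P5 -> A3/A4 P8 similar
  R7 @ bar4.0: B3->A4 leap 10st
  R8 @ bar4.0: penult P8 not 3rd/6th
  R6 @ bar5.3: closes on M3

No (16 violations)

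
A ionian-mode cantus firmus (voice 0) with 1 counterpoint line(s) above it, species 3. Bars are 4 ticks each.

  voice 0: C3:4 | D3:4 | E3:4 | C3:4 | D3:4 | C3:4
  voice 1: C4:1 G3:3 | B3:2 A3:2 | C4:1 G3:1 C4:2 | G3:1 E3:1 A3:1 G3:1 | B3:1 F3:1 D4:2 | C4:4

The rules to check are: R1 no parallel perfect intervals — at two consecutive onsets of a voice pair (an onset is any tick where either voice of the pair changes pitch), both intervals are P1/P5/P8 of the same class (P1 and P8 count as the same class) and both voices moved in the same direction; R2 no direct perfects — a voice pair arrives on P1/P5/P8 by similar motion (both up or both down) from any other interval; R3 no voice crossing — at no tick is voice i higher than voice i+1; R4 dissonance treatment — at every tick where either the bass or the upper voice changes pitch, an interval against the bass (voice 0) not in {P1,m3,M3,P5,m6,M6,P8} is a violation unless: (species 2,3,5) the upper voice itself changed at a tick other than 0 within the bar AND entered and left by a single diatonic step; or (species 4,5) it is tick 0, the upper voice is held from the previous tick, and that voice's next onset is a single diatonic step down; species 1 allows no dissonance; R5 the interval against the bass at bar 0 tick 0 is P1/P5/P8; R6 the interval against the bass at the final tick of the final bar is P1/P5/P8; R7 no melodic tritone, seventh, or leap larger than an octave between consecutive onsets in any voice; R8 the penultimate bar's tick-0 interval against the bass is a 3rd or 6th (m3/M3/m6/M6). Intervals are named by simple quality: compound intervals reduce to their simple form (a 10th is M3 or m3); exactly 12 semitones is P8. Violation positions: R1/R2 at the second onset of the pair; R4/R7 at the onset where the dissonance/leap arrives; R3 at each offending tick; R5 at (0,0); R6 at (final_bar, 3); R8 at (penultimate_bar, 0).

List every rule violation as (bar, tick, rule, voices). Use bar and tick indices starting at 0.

bar 0: v0=C3 v1=C4 downbeat P8
bar 1: v0=D3 v1=B3 downbeat M6
bar 2: v0=E3 v1=C4 downbeat m6
bar 3: v0=C3 v1=G3 downbeat P5
bar 4: v0=D3 v1=B3 downbeat M6
bar 5: v0=C3 v1=C4 downbeat P8
  -> R2 @ bar 3 tick 0 v(0, 1): E3/C4 m6 -> C3/G3 P5 similar
  -> R7 @ bar 4 tick 1 v(1,): B3->F3 leap 6st
  -> R1 @ bar 5 tick 0 v(0, 1): D3/D4 P8 -> C3/C4 P8 similar

(3, 0, R2, (0, 1))
(4, 1, R7, (1,))
(5, 0, R1, (0, 1))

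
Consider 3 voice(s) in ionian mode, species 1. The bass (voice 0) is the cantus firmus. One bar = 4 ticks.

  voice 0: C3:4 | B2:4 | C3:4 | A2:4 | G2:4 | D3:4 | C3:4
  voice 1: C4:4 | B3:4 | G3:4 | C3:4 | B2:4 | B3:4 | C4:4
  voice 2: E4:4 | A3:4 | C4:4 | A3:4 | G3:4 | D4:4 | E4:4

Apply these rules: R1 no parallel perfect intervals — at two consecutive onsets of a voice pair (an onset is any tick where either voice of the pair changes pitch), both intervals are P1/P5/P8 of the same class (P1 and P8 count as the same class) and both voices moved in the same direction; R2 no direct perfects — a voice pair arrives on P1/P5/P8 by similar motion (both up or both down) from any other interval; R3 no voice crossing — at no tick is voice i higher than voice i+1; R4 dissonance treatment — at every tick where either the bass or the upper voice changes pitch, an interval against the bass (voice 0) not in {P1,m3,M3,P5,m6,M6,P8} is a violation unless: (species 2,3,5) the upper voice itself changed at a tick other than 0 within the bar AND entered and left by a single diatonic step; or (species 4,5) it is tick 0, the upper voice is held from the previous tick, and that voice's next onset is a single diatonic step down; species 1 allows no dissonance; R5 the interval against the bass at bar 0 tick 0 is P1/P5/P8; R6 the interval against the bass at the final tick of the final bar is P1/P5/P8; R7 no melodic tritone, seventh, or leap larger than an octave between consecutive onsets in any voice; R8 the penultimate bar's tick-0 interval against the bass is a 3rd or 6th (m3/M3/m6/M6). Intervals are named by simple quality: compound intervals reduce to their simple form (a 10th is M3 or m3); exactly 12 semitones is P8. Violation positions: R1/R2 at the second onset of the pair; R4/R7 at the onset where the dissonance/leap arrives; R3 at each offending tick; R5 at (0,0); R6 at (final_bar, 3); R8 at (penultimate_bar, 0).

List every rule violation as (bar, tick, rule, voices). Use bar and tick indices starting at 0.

(0, 0, R5, (0, 2))
(1, 0, R1, (0, 1))
(1, 0, R3, (1, 2))
(1, 0, R4, (0, 2))
(1, 1, R3, (1, 2))
(1, 2, R3, (1, 2))
(1, 3, R3, (1, 2))
(2, 0, R2, (0, 2))
(3, 0, R1, (0, 2))
(4, 0, R1, (0, 2))
(5, 0, R1, (0, 2))
(5, 0, R8, (0, 2))
(6, 3, R6, (0, 2))

bar 0: v0=C3 v1=C4 v2=E4 downbeat M3
bar 1: v0=B2 v1=B3 v2=A3 downbeat m7
bar 2: v0=C3 v1=G3 v2=C4 downbeat P8
bar 3: v0=A2 v1=C3 v2=A3 downbeat P8
bar 4: v0=G2 v1=B2 v2=G3 downbeat P8
bar 5: v0=D3 v1=B3 v2=D4 downbeat P8
bar 6: v0=C3 v1=C4 v2=E4 downbeat M3
  -> R5 @ bar 0 tick 0 v(0, 2): opens on M3
  -> R1 @ bar 1 tick 0 v(0, 1): C3/C4 P8 -> B2/B3 P8 similar
  -> R3 @ bar 1 tick 0 v(1, 2): B3 above A3
  -> R4 @ bar 1 tick 0 v(0, 2): B2/A3 m7 untreated
  -> R3 @ bar 1 tick 1 v(1, 2): B3 above A3
  -> R3 @ bar 1 tick 2 v(1, 2): B3 above A3
  -> R3 @ bar 1 tick 3 v(1, 2): B3 above A3
  -> R2 @ bar 2 tick 0 v(0, 2): B2/A3 m7 -> C3/C4 P8 similar
  -> R1 @ bar 3 tick 0 v(0, 2): C3/C4 P8 -> A2/A3 P8 similar
  -> R1 @ bar 4 tick 0 v(0, 2): A2/A3 P8 -> G2/G3 P8 similar
  -> R1 @ bar 5 tick 0 v(0, 2): G2/G3 P8 -> D3/D4 P8 similar
  -> R8 @ bar 5 tick 0 v(0, 2): penult P8 not 3rd/6th
  -> R6 @ bar 6 tick 3 v(0, 2): closes on M3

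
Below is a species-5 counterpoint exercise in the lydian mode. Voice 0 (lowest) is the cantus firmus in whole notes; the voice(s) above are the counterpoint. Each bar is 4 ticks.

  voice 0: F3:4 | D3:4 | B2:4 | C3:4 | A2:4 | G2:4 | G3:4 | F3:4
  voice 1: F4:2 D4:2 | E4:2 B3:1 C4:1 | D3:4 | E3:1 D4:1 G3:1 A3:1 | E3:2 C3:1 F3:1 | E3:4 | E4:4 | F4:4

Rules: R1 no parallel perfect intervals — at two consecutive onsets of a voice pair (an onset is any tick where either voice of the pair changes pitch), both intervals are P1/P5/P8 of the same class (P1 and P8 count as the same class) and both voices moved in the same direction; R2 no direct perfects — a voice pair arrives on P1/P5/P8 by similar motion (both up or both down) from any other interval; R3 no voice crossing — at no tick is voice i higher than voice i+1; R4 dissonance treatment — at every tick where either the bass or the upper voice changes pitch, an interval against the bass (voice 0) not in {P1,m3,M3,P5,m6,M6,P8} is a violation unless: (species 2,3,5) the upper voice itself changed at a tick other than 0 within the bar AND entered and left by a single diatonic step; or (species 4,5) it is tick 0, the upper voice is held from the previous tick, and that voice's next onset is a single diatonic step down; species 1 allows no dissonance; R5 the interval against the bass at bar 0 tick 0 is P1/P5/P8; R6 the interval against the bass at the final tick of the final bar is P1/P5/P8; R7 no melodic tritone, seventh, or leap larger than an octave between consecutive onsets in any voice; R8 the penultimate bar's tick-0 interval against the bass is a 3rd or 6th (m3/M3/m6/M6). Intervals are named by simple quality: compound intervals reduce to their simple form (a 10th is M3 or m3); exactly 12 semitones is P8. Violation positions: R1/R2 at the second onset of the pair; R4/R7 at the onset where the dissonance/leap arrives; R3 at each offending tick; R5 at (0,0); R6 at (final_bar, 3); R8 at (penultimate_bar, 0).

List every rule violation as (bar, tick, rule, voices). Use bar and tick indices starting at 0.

(1, 0, R4, (0, 1))
(1, 3, R4, (0, 1))
(2, 0, R7, (1,))
(3, 1, R4, (0, 1))
(3, 1, R7, (1,))
(4, 0, R2, (0, 1))

bar 0: v0=F3 v1=F4 downbeat P8
bar 1: v0=D3 v1=E4 downbeat M2
bar 2: v0=B2 v1=D3 downbeat m3
bar 3: v0=C3 v1=E3 downbeat M3
bar 4: v0=A2 v1=E3 downbeat P5
bar 5: v0=G2 v1=E3 downbeat M6
bar 6: v0=G3 v1=E4 downbeat M6
bar 7: v0=F3 v1=F4 downbeat P8
  -> R4 @ bar 1 tick 0 v(0, 1): D3/E4 M2 untreated
  -> R4 @ bar 1 tick 3 v(0, 1): D3/C4 m7 untreated
  -> R7 @ bar 2 tick 0 v(1,): C4->D3 leap 10st
  -> R4 @ bar 3 tick 1 v(0, 1): C3/D4 M2 untreated
  -> R7 @ bar 3 tick 1 v(1,): E3->D4 leap 10st
  -> R2 @ bar 4 tick 0 v(0, 1): C3/A3 M6 -> A2/E3 P5 similar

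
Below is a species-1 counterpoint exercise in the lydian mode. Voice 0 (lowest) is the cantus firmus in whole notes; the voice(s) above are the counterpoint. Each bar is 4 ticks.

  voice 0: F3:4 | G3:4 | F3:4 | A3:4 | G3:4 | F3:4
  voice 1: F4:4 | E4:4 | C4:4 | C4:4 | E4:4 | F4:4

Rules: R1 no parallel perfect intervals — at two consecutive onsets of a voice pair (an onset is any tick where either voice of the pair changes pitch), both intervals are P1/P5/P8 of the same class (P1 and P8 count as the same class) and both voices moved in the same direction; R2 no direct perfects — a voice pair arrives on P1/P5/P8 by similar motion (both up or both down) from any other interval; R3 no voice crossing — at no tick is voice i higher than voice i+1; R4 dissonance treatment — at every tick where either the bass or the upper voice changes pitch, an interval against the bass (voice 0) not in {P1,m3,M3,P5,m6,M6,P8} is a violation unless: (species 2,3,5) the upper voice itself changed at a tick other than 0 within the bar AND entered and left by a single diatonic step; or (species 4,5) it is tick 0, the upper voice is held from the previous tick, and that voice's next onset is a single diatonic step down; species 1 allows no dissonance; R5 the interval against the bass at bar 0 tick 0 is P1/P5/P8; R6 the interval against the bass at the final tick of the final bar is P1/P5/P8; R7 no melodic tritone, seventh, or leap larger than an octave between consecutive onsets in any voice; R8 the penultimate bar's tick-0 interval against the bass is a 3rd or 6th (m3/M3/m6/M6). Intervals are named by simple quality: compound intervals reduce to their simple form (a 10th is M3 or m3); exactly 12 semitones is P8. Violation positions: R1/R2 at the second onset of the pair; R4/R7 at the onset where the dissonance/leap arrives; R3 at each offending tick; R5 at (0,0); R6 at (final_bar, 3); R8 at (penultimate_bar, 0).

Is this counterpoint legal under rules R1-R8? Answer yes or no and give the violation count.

bar 0: v0=F3 v1=F4 (P8)
bar 1: v0=G3 v1=E4 (M6)
bar 2: v0=F3 v1=C4 (P5)
bar 3: v0=A3 v1=C4 (m3)
bar 4: v0=G3 v1=E4 (M6)
bar 5: v0=F3 v1=F4 (P8)
  R2 @ bar2.0: G3/E4 M6 -> F3/C4 P5 similar

No (1 violations)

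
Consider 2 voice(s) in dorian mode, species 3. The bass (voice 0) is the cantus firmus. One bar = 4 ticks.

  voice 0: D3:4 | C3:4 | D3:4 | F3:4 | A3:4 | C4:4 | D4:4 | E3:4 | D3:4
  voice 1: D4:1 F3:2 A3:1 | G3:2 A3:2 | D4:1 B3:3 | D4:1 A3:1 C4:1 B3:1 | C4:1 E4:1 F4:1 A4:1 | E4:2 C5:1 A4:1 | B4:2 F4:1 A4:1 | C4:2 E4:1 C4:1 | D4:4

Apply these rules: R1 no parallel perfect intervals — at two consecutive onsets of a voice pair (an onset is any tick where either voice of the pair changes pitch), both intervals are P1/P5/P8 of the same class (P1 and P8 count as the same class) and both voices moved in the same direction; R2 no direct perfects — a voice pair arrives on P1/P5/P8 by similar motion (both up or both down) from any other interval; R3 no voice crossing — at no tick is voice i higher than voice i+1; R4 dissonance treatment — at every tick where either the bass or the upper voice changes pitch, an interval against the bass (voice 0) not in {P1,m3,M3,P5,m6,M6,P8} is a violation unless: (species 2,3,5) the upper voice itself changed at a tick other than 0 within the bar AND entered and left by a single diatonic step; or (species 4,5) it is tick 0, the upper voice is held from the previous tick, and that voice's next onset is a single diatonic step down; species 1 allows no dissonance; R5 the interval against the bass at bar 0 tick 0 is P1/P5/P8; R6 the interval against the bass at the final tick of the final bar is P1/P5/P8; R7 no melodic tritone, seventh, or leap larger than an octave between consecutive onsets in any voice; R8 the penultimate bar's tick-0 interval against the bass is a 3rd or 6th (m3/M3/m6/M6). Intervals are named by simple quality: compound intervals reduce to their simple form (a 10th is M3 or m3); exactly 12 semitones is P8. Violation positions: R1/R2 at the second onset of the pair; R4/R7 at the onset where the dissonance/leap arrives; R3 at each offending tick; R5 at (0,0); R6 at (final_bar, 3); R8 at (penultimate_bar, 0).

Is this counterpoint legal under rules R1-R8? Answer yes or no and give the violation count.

No (4 violations)

bar 0: v0=D3 v1=D4 (P8)
bar 1: v0=C3 v1=G3 (P5)
bar 2: v0=D3 v1=D4 (P8)
bar 3: v0=F3 v1=D4 (M6)
bar 4: v0=A3 v1=C4 (m3)
bar 5: v0=C4 v1=E4 (M3)
bar 6: v0=D4 v1=B4 (M6)
bar 7: v0=E3 v1=C4 (m6)
bar 8: v0=D3 v1=D4 (P8)
  R1 @ bar1.0: D3/A3 P5 -> C3/G3 P5 similar
  R2 @ bar2.0: C3/A3 M6 -> D3/D4 P8 similar
  R7 @ bar6.2: B4->F4 leap 6st
  R7 @ bar7.0: D4->E3 leap 10st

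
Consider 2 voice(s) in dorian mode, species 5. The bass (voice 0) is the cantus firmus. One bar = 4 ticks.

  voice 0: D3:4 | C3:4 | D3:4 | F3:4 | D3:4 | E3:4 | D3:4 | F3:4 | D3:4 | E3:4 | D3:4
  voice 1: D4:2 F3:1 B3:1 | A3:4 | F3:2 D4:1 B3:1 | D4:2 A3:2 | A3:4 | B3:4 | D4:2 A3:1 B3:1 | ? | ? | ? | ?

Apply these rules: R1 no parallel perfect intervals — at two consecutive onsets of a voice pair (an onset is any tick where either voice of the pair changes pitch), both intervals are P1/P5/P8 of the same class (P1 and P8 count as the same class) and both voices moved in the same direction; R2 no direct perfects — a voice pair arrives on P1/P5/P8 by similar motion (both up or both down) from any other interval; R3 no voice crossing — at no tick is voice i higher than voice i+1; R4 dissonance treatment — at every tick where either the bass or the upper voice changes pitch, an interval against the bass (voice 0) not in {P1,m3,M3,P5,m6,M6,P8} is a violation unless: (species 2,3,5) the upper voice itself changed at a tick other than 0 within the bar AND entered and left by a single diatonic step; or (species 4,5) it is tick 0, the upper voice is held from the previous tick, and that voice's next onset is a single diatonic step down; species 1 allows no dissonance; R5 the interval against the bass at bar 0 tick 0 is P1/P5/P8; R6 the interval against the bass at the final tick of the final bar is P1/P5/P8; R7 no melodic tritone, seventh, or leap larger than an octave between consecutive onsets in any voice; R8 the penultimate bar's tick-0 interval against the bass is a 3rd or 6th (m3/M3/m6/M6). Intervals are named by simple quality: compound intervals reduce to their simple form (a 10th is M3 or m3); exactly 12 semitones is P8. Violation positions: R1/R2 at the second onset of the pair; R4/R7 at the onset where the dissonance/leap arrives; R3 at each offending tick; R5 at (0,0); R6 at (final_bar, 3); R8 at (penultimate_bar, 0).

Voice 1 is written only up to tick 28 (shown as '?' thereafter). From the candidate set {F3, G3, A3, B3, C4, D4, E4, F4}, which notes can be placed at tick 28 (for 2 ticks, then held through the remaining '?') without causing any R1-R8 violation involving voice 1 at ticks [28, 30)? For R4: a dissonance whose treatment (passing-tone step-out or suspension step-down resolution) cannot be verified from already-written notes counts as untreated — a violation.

F3: violates R7
G3: violates R4
A3: legal
B3: violates R4
C4: violates R2
D4: legal
E4: violates R4
F4: violates R2,R7

{A3, D4}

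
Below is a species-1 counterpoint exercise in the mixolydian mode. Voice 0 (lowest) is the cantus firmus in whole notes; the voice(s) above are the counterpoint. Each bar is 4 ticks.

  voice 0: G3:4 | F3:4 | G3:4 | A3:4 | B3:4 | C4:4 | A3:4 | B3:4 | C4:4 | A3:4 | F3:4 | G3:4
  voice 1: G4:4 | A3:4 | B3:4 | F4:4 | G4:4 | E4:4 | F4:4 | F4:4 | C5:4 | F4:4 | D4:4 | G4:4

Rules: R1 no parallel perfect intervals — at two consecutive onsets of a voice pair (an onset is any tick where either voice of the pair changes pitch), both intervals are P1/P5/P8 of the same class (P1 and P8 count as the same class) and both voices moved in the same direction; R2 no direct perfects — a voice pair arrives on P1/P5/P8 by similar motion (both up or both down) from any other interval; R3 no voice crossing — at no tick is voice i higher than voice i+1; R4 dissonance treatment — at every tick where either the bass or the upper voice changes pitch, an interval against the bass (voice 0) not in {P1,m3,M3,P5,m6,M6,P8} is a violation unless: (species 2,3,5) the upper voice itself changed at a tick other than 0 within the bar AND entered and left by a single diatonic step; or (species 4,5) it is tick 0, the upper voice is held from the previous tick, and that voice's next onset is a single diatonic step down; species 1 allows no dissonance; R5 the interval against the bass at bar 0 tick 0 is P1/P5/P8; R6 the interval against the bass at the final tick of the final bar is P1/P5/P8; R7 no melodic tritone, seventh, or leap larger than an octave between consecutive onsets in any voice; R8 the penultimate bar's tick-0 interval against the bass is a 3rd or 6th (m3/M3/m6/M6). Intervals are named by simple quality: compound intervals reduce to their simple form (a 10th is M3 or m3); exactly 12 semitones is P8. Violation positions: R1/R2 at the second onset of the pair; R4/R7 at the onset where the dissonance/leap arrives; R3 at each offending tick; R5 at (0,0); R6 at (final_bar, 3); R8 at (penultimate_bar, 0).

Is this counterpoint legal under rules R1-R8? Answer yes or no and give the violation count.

No (5 violations)

bar 0: v0=G3 v1=G4 (P8)
bar 1: v0=F3 v1=A3 (M3)
bar 2: v0=G3 v1=B3 (M3)
bar 3: v0=A3 v1=F4 (m6)
bar 4: v0=B3 v1=G4 (m6)
bar 5: v0=C4 v1=E4 (M3)
bar 6: v0=A3 v1=F4 (m6)
bar 7: v0=B3 v1=F4 (TT)
bar 8: v0=C4 v1=C5 (P8)
bar 9: v0=A3 v1=F4 (m6)
bar 10: v0=F3 v1=D4 (M6)
bar 11: v0=G3 v1=G4 (P8)
  R7 @ bar1.0: G4->A3 leap 10st
  R7 @ bar3.0: B3->F4 leap 6st
  R4 @ bar7.0: B3/F4 TT untreated
  R2 @ bar8.0: B3/F4 TT -> C4/C5 P8 similar
  R2 @ bar11.0: F3/D4 M6 -> G3/G4 P8 similar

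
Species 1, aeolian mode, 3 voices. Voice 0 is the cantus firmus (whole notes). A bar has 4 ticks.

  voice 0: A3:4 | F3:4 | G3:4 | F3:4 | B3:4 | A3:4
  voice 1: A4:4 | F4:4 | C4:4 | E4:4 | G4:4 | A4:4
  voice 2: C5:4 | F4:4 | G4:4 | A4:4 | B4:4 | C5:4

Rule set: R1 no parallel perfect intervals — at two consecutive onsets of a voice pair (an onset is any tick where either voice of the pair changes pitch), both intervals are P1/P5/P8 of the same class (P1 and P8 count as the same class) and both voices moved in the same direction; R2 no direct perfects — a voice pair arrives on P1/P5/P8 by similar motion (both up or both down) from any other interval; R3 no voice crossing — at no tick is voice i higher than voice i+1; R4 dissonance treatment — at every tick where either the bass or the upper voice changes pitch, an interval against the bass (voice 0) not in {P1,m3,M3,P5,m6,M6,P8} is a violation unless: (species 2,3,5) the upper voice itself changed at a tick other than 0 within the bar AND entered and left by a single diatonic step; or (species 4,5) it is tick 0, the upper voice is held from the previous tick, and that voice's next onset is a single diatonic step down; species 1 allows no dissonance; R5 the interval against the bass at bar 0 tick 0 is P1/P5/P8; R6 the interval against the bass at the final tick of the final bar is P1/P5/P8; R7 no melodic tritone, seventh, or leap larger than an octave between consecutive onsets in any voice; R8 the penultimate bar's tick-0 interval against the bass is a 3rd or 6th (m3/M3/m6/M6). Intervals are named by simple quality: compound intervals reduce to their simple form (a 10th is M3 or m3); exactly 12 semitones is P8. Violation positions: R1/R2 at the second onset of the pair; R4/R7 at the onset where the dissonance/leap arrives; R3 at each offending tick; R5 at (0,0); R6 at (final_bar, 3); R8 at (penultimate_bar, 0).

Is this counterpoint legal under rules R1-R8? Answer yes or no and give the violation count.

bar 0: v0=A3 v1=A4 v2=C5 (m3)
bar 1: v0=F3 v1=F4 v2=F4 (P8)
bar 2: v0=G3 v1=C4 v2=G4 (P8)
bar 3: v0=F3 v1=E4 v2=A4 (M3)
bar 4: v0=B3 v1=G4 v2=B4 (P8)
bar 5: v0=A3 v1=A4 v2=C5 (m3)
  R5 @ bar0.0: opens on m3
  R1 @ bar1.0: A3/A4 P8 -> F3/F4 P8 similar
  R2 @ bar1.0: A3/C5 m3 -> F3/F4 P8 similar
  R2 @ bar1.0: A4/C5 m3 -> F4/F4 P1 similar
  R1 @ bar2.0: F3/F4 P8 -> G3/G4 P8 similar
  R4 @ bar2.0: G3/C4 P4 untreated
  R4 @ bar3.0: F3/E4 M7 untreated
  R2 @ bar4.0: F3/A4 M3 -> B3/B4 P8 similar
  R7 @ bar4.0: F3->B3 leap 6st
  R8 @ bar4.0: penult P8 not 3rd/6th
  R6 @ bar5.3: closes on m3

No (11 violations)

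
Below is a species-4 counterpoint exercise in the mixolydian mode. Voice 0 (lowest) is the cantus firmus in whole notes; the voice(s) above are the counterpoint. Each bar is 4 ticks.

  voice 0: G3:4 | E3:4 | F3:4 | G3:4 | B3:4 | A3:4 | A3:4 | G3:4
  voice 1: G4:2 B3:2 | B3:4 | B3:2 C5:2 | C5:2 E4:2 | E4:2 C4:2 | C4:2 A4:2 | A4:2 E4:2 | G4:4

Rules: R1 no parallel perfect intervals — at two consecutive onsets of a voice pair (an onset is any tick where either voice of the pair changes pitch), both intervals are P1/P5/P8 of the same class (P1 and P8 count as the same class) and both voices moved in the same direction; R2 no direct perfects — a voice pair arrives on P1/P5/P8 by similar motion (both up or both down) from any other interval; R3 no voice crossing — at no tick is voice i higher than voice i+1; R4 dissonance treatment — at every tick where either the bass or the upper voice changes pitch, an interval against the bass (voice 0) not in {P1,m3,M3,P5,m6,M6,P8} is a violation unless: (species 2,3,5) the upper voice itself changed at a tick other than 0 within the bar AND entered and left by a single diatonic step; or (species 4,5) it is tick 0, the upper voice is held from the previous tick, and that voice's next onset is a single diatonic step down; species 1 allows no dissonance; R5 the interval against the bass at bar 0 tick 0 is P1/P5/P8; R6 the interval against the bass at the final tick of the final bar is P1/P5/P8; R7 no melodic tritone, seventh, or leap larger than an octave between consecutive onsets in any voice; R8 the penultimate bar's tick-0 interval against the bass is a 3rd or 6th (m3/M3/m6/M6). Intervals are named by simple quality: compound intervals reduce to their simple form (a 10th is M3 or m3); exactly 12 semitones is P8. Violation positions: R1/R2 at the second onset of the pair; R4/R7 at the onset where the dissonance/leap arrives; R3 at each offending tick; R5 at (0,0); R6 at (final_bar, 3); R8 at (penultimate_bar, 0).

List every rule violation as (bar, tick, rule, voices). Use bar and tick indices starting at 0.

(2, 0, R4, (0, 1))
(2, 2, R7, (1,))
(3, 0, R4, (0, 1))
(4, 0, R4, (0, 1))
(4, 2, R4, (0, 1))
(6, 0, R8, (0, 1))

bar 0: v0=G3 v1=G4 downbeat P8
bar 1: v0=E3 v1=B3 downbeat P5
bar 2: v0=F3 v1=B3 downbeat TT
bar 3: v0=G3 v1=C5 downbeat P4
bar 4: v0=B3 v1=E4 downbeat P4
bar 5: v0=A3 v1=C4 downbeat m3
bar 6: v0=A3 v1=A4 downbeat P8
bar 7: v0=G3 v1=G4 downbeat P8
  -> R4 @ bar 2 tick 0 v(0, 1): F3/B3 TT untreated
  -> R7 @ bar 2 tick 2 v(1,): B3->C5 leap 13st
  -> R4 @ bar 3 tick 0 v(0, 1): G3/C5 P4 untreated
  -> R4 @ bar 4 tick 0 v(0, 1): B3/E4 P4 untreated
  -> R4 @ bar 4 tick 2 v(0, 1): B3/C4 m2 untreated
  -> R8 @ bar 6 tick 0 v(0, 1): penult P8 not 3rd/6th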